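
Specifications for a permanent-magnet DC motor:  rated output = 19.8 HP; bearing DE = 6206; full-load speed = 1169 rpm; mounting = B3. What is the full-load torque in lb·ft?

89 lb·ft

P_out = 19.8 × 746 = 14771 W
ω = 2π × 1169/60 = 122.4 rad/s
τ = P_out/ω = 14771/122.4 = 120.7 N·m
In lb·ft: 120.7/1.356 = 89 lb·ft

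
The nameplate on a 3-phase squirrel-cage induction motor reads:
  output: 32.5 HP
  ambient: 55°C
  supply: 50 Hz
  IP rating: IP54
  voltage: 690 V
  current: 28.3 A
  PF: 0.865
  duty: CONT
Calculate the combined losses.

5010 W

P_in = √3·V·I·cosφ = 1.732×690×28.3×0.865 = 29255 W
P_out = 32.5×746 = 24245 W
Losses = P_in − P_out = 29255 − 24245 = 5010 W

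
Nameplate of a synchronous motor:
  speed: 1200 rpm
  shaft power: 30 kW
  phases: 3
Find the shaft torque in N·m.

239 N·m

ω = 2π × 1200/60 = 125.7 rad/s
τ = P/ω = 30000/125.7 = 239 N·m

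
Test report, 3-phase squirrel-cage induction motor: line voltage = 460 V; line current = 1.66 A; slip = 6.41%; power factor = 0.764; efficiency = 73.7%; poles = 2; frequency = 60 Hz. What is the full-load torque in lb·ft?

1.56 lb·ft

P_in = √3·V·I·cosφ = 1.732 × 460 × 1.66 × 0.764 = 1010 W
P_out = η·P_in = 0.737 × 1010 = 744 W
n_s = 120×60/2 = 3600 rpm; n = 3600×(1−0.0641) = 3369 rpm
ω = 2π×3369/60 = 352.8 rad/s
τ = P_out/ω = 744/352.8 = 2.109 N·m
In lb·ft: 2.109/1.356 = 1.56 lb·ft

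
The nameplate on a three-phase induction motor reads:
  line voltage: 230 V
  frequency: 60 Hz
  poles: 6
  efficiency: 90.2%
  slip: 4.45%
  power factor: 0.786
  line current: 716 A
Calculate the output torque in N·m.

P_in = √3·V·I·cosφ = 1.732 × 230 × 716 × 0.786 = 224187 W
P_out = η·P_in = 0.902 × 224187 = 202217 W
n_s = 120×60/6 = 1200 rpm; n = 1200×(1−0.0445) = 1147 rpm
ω = 2π×1147/60 = 120.1 rad/s
τ = P_out/ω = 202217/120.1 = 1680 N·m

1680 N·m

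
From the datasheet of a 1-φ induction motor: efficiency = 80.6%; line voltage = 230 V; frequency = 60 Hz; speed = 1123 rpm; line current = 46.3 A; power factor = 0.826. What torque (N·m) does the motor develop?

P_in = V·I·cosφ = 230 × 46.3 × 0.826 = 8796 W
P_out = η·P_in = 0.806 × 8796 = 7090 W
n = 1123 rpm
ω = 2π×1123/60 = 117.6 rad/s
τ = P_out/ω = 7090/117.6 = 60.3 N·m

60.3 N·m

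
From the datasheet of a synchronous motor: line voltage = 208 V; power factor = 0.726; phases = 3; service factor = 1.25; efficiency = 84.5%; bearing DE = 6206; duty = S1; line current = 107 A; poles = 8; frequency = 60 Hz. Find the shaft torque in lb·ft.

P_in = √3·V·I·cosφ = 1.732 × 208 × 107 × 0.726 = 27985 W
P_out = η·P_in = 0.845 × 27985 = 23647 W
n = n_s = 120×60/8 = 900 rpm (synchronous)
ω = 2π×900/60 = 94.25 rad/s
τ = P_out/ω = 23647/94.25 = 250.9 N·m
In lb·ft: 250.9/1.356 = 185 lb·ft

185 lb·ft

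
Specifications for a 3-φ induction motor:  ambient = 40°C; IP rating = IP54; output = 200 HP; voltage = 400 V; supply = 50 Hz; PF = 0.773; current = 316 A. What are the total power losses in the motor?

20000 W

P_in = √3·V·I·cosφ = 1.732×400×316×0.773 = 169229 W
P_out = 200×746 = 149200 W
Losses = P_in − P_out = 169229 − 149200 = 20029 W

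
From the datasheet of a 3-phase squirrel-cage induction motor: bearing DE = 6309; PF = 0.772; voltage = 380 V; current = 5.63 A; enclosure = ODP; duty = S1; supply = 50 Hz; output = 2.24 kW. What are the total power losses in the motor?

621 W

P_in = √3·V·I·cosφ = 1.732×380×5.63×0.772 = 2861 W
P_out = 2240 W
Losses = P_in − P_out = 2861 − 2240 = 621 W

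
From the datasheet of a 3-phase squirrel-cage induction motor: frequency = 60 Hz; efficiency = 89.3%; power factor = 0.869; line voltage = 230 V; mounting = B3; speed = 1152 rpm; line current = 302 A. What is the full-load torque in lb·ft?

P_in = √3·V·I·cosφ = 1.732 × 230 × 302 × 0.869 = 104545 W
P_out = η·P_in = 0.893 × 104545 = 93359 W
n = 1152 rpm
ω = 2π×1152/60 = 120.6 rad/s
τ = P_out/ω = 93359/120.6 = 774.1 N·m
In lb·ft: 774.1/1.356 = 571 lb·ft

571 lb·ft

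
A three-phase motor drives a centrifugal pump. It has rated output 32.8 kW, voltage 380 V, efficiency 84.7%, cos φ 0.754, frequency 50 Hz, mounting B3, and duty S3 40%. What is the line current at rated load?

78 A

P_out = 32.8 kW = 32800 W
P_in = P_out / η = 32800 / 0.847 = 38725 W
I_L = P_in / (√3·V_L·cosφ) = 38725 / (1.732 × 380 × 0.754) = 78 A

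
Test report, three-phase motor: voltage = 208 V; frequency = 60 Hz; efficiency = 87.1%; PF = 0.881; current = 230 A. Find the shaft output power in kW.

P_in = √3·V·I·cosφ = 1.732 × 208 × 230 × 0.881 = 72999 W
P_out = η·P_in = 0.871 × 72999 = 63582 W

63.6 kW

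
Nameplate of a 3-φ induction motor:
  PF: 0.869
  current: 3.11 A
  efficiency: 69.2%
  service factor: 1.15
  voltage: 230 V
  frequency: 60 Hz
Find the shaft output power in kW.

P_in = √3·V·I·cosφ = 1.732 × 230 × 3.11 × 0.869 = 1077 W
P_out = η·P_in = 0.692 × 1077 = 745 W

0.745 kW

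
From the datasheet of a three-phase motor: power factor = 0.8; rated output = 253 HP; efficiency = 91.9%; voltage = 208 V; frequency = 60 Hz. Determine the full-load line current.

P_out = 253 × 746 = 188738 W
P_in = P_out / η = 188738 / 0.919 = 205373 W
I_L = P_in / (√3·V_L·cosφ) = 205373 / (1.732 × 208 × 0.8) = 713 A

713 A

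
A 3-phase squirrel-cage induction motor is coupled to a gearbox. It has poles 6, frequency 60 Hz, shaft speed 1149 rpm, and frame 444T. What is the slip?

4.2 %

n_s = 120f/p = 120×60/6 = 1200 rpm
s = (n_s − n)/n_s = (1200 − 1149)/1200 = 0.0425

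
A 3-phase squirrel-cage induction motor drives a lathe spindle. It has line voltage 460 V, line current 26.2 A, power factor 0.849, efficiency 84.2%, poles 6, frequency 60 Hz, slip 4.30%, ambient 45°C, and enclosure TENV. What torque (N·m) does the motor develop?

P_in = √3·V·I·cosφ = 1.732 × 460 × 26.2 × 0.849 = 17722 W
P_out = η·P_in = 0.842 × 17722 = 14922 W
n_s = 120×60/6 = 1200 rpm; n = 1200×(1−0.043) = 1148 rpm
ω = 2π×1148/60 = 120.2 rad/s
τ = P_out/ω = 14922/120.2 = 124 N·m

124 N·m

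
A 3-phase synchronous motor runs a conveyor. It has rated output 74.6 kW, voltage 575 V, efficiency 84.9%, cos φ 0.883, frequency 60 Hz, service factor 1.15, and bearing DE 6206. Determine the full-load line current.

99.9 A

P_out = 74.6 kW = 74600 W
P_in = P_out / η = 74600 / 0.849 = 87868 W
I_L = P_in / (√3·V_L·cosφ) = 87868 / (1.732 × 575 × 0.883) = 99.9 A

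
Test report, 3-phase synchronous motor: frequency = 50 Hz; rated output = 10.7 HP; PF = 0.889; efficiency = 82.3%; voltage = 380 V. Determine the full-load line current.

16.6 A

P_out = 10.7 × 746 = 7982 W
P_in = P_out / η = 7982 / 0.823 = 9699 W
I_L = P_in / (√3·V_L·cosφ) = 9699 / (1.732 × 380 × 0.889) = 16.6 A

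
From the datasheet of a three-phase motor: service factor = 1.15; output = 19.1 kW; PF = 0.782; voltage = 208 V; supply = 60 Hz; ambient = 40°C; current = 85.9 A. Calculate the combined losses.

P_in = √3·V·I·cosφ = 1.732×208×85.9×0.782 = 24200 W
P_out = 19100 W
Losses = P_in − P_out = 24200 − 19100 = 5100 W

5.1 kW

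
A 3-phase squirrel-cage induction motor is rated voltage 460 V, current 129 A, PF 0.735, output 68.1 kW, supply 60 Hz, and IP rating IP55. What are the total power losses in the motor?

7.44 kW

P_in = √3·V·I·cosφ = 1.732×460×129×0.735 = 75541 W
P_out = 68100 W
Losses = P_in − P_out = 75541 − 68100 = 7441 W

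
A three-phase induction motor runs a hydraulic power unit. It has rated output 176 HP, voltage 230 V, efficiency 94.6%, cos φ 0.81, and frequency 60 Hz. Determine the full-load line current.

430 A

P_out = 176 × 746 = 131296 W
P_in = P_out / η = 131296 / 0.946 = 138791 W
I_L = P_in / (√3·V_L·cosφ) = 138791 / (1.732 × 230 × 0.81) = 430 A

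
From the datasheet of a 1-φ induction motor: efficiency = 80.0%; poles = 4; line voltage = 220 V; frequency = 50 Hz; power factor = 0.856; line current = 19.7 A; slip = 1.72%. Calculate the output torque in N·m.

P_in = V·I·cosφ = 220 × 19.7 × 0.856 = 3710 W
P_out = η·P_in = 0.8 × 3710 = 2968 W
n_s = 120×50/4 = 1500 rpm; n = 1500×(1−0.0172) = 1474 rpm
ω = 2π×1474/60 = 154.4 rad/s
τ = P_out/ω = 2968/154.4 = 19.2 N·m

19.2 N·m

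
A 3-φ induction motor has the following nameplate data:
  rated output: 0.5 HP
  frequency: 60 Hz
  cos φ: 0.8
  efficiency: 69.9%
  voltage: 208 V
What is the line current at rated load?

P_out = 0.5 × 746 = 373 W
P_in = P_out / η = 373 / 0.699 = 534 W
I_L = P_in / (√3·V_L·cosφ) = 534 / (1.732 × 208 × 0.8) = 1.85 A

1.85 A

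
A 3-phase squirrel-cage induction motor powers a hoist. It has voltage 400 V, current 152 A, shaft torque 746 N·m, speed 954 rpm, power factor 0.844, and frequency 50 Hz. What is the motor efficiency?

83.9 %

ω = 2π × 954/60 = 99.9 rad/s; P_out = τω = 746 × 99.9 = 74525 W
P_in = √3·V_L·I_L·cosφ = 1.732 × 400 × 152 × 0.844 = 88878 W
η = P_out / P_in = 74525 / 88878 = 0.839 = 83.9%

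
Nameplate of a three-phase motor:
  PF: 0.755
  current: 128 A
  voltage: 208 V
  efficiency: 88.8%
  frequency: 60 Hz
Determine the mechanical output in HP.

41.4 HP

P_in = √3·V·I·cosφ = 1.732 × 208 × 128 × 0.755 = 34815 W
P_out = η·P_in = 0.888 × 34815 = 30916 W
= 30916/746 = 41.4 HP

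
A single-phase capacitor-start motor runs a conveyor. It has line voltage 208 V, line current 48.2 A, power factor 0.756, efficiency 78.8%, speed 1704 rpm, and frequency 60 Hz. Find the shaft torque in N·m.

33.5 N·m

P_in = V·I·cosφ = 208 × 48.2 × 0.756 = 7579 W
P_out = η·P_in = 0.788 × 7579 = 5972 W
n = 1704 rpm
ω = 2π×1704/60 = 178.4 rad/s
τ = P_out/ω = 5972/178.4 = 33.5 N·m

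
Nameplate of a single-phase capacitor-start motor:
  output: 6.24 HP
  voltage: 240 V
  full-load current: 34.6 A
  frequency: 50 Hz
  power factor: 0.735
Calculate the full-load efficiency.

P_out = 6.24 × 746 = 4655 W
P_in = V·I·cosφ = 240 × 34.6 × 0.735 = 6103 W
η = P_out / P_in = 4655 / 6103 = 0.763 = 76.3%

76.3 %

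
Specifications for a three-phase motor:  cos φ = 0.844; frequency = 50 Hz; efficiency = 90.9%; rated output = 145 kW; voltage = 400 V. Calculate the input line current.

P_out = 145 kW = 145000 W
P_in = P_out / η = 145000 / 0.909 = 159516 W
I_L = P_in / (√3·V_L·cosφ) = 159516 / (1.732 × 400 × 0.844) = 273 A

273 A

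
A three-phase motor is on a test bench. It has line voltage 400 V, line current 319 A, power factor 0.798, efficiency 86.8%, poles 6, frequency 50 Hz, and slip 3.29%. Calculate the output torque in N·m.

P_in = √3·V·I·cosφ = 1.732 × 400 × 319 × 0.798 = 176361 W
P_out = η·P_in = 0.868 × 176361 = 153081 W
n_s = 120×50/6 = 1000 rpm; n = 1000×(1−0.0329) = 967 rpm
ω = 2π×967/60 = 101.3 rad/s
τ = P_out/ω = 153081/101.3 = 1510 N·m

1510 N·m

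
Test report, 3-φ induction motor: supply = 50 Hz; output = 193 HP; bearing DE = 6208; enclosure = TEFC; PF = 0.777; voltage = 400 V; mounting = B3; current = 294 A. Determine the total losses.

14300 W

P_in = √3·V·I·cosφ = 1.732×400×294×0.777 = 158262 W
P_out = 193×746 = 143978 W
Losses = P_in − P_out = 158262 − 143978 = 14284 W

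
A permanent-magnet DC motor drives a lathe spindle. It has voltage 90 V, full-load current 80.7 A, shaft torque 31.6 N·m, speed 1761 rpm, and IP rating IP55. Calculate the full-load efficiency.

ω = 2π × 1761/60 = 184.4 rad/s; P_out = τω = 31.6 × 184.4 = 5827 W
P_in = V·I = 90 × 80.7 = 7263 W
η = P_out / P_in = 5827 / 7263 = 0.802 = 80.2%

80.2 %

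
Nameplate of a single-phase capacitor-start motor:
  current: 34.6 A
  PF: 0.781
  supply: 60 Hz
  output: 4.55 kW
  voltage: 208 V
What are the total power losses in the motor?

1.07 kW

P_in = V·I·cosφ = 208×34.6×0.781 = 5621 W
P_out = 4550 W
Losses = P_in − P_out = 5621 − 4550 = 1071 W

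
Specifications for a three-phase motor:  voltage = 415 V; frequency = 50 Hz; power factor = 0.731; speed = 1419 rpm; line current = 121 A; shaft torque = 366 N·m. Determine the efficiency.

ω = 2π × 1419/60 = 148.6 rad/s; P_out = τω = 366 × 148.6 = 54388 W
P_in = √3·V_L·I_L·cosφ = 1.732 × 415 × 121 × 0.731 = 63577 W
η = P_out / P_in = 54388 / 63577 = 0.855 = 85.5%

85.5 %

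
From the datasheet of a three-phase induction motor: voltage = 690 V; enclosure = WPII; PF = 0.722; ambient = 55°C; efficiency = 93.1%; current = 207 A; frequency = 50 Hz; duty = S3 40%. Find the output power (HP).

P_in = √3·V·I·cosφ = 1.732 × 690 × 207 × 0.722 = 178609 W
P_out = η·P_in = 0.931 × 178609 = 166285 W
= 166285/746 = 223 HP

223 HP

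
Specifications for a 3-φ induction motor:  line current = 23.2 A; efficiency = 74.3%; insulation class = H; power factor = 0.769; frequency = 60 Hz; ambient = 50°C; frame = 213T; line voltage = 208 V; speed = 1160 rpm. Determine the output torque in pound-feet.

P_in = √3·V·I·cosφ = 1.732 × 208 × 23.2 × 0.769 = 6427 W
P_out = η·P_in = 0.743 × 6427 = 4775 W
n = 1160 rpm
ω = 2π×1160/60 = 121.5 rad/s
τ = P_out/ω = 4775/121.5 = 39.3 N·m
In lb·ft: 39.3/1.356 = 29 lb·ft

29 lb·ft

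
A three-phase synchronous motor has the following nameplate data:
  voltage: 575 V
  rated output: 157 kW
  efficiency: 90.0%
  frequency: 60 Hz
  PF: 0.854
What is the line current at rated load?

205 A

P_out = 157 kW = 157000 W
P_in = P_out / η = 157000 / 0.900 = 174444 W
I_L = P_in / (√3·V_L·cosφ) = 174444 / (1.732 × 575 × 0.854) = 205 A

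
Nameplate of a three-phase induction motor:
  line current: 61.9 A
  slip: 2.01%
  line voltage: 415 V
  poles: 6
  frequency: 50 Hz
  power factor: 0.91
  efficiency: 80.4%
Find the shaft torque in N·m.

317 N·m

P_in = √3·V·I·cosφ = 1.732 × 415 × 61.9 × 0.91 = 40488 W
P_out = η·P_in = 0.804 × 40488 = 32552 W
n_s = 120×50/6 = 1000 rpm; n = 1000×(1−0.0201) = 980 rpm
ω = 2π×980/60 = 102.6 rad/s
τ = P_out/ω = 32552/102.6 = 317 N·m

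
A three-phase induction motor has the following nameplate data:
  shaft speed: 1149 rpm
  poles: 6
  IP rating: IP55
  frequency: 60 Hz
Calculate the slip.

n_s = 120f/p = 120×60/6 = 1200 rpm
s = (n_s − n)/n_s = (1200 − 1149)/1200 = 0.0425

4.2 %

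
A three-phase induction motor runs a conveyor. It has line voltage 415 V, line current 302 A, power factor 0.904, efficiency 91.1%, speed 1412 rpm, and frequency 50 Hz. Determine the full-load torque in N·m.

P_in = √3·V·I·cosφ = 1.732 × 415 × 302 × 0.904 = 196233 W
P_out = η·P_in = 0.911 × 196233 = 178768 W
n = 1412 rpm
ω = 2π×1412/60 = 147.9 rad/s
τ = P_out/ω = 178768/147.9 = 1210 N·m

1210 N·m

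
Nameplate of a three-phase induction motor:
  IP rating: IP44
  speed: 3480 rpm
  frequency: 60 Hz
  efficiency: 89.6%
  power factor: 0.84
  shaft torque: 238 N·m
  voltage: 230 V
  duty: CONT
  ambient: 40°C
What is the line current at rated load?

289 A

ω = 2π×3480/60 = 364.4 rad/s; P_out = τω = 238 × 364.4 = 86727 W
P_in = P_out / η = 86727 / 0.896 = 96794 W
I_L = P_in / (√3·V_L·cosφ) = 96794 / (1.732 × 230 × 0.84) = 289 A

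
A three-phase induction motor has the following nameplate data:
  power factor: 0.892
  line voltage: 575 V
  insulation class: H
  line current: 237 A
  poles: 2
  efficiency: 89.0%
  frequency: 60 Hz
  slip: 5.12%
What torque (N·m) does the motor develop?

524 N·m

P_in = √3·V·I·cosφ = 1.732 × 575 × 237 × 0.892 = 210537 W
P_out = η·P_in = 0.89 × 210537 = 187378 W
n_s = 120×60/2 = 3600 rpm; n = 3600×(1−0.0512) = 3416 rpm
ω = 2π×3416/60 = 357.7 rad/s
τ = P_out/ω = 187378/357.7 = 524 N·m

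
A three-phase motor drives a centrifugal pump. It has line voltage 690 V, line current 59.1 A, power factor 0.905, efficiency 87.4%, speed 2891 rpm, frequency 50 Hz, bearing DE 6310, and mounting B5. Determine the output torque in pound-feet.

P_in = √3·V·I·cosφ = 1.732 × 690 × 59.1 × 0.905 = 63919 W
P_out = η·P_in = 0.874 × 63919 = 55865 W
n = 2891 rpm
ω = 2π×2891/60 = 302.7 rad/s
τ = P_out/ω = 55865/302.7 = 184.6 N·m
In lb·ft: 184.6/1.356 = 136 lb·ft

136 lb·ft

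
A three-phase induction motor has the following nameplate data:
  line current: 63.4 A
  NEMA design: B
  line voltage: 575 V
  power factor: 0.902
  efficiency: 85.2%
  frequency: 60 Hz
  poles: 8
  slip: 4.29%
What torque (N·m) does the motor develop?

P_in = √3·V·I·cosφ = 1.732 × 575 × 63.4 × 0.902 = 56952 W
P_out = η·P_in = 0.852 × 56952 = 48523 W
n_s = 120×60/8 = 900 rpm; n = 900×(1−0.0429) = 861 rpm
ω = 2π×861/60 = 90.16 rad/s
τ = P_out/ω = 48523/90.16 = 538 N·m

538 N·m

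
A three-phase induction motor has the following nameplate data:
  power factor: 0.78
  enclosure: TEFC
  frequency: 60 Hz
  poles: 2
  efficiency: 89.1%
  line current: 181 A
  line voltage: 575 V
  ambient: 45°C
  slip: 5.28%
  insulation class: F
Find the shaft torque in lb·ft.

P_in = √3·V·I·cosφ = 1.732 × 575 × 181 × 0.78 = 140601 W
P_out = η·P_in = 0.891 × 140601 = 125275 W
n_s = 120×60/2 = 3600 rpm; n = 3600×(1−0.0528) = 3410 rpm
ω = 2π×3410/60 = 357.1 rad/s
τ = P_out/ω = 125275/357.1 = 350.8 N·m
In lb·ft: 350.8/1.356 = 259 lb·ft

259 lb·ft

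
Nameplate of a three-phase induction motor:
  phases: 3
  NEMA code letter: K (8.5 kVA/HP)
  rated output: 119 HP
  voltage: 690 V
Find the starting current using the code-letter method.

846 A

S_LR = 8.5 × 119 = 1011.5 kVA
I_LR = S_LR/(√3·V_L) = 1011500/(1.732×690) = 846 A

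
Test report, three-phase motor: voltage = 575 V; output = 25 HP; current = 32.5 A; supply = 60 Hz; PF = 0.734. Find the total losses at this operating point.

5110 W

P_in = √3·V·I·cosφ = 1.732×575×32.5×0.734 = 23757 W
P_out = 25×746 = 18650 W
Losses = P_in − P_out = 23757 − 18650 = 5107 W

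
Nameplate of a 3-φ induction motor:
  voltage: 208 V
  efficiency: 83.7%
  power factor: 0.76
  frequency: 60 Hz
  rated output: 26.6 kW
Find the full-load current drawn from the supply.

P_out = 26.6 kW = 26600 W
P_in = P_out / η = 26600 / 0.837 = 31780 W
I_L = P_in / (√3·V_L·cosφ) = 31780 / (1.732 × 208 × 0.76) = 116 A

116 A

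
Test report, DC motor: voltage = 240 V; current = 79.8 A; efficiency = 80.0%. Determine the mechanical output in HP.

20.5 HP

P_in = V·I = 240 × 79.8 = 19152 W
P_out = η·P_in = 0.8 × 19152 = 15322 W
= 15322/746 = 20.5 HP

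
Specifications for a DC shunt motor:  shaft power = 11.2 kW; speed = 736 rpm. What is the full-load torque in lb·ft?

ω = 2π × 736/60 = 77.07 rad/s
τ = P/ω = 11200/77.07 = 145.3 N·m
In lb·ft: 145.3/1.356 = 107 lb·ft

107 lb·ft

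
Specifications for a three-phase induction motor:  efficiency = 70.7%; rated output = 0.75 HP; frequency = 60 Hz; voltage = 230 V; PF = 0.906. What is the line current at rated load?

P_out = 0.75 × 746 = 560 W
P_in = P_out / η = 560 / 0.707 = 792 W
I_L = P_in / (√3·V_L·cosφ) = 792 / (1.732 × 230 × 0.906) = 2.19 A

2.19 A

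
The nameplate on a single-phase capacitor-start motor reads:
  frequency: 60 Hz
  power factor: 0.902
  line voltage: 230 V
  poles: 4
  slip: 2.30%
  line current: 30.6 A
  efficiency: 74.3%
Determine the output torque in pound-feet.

18.9 lb·ft

P_in = V·I·cosφ = 230 × 30.6 × 0.902 = 6348 W
P_out = η·P_in = 0.743 × 6348 = 4717 W
n_s = 120×60/4 = 1800 rpm; n = 1800×(1−0.023) = 1759 rpm
ω = 2π×1759/60 = 184.2 rad/s
τ = P_out/ω = 4717/184.2 = 25.61 N·m
In lb·ft: 25.61/1.356 = 18.9 lb·ft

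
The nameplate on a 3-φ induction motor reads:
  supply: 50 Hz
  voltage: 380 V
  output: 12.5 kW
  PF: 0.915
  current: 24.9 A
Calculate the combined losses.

P_in = √3·V·I·cosφ = 1.732×380×24.9×0.915 = 14995 W
P_out = 12500 W
Losses = P_in − P_out = 14995 − 12500 = 2495 W

2500 W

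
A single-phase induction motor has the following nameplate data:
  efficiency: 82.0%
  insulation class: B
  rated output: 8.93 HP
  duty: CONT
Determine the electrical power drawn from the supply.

8.12 kW

P_out = 8.93 × 746 = 6662 W
P_in = P_out/η = 6662/0.82 = 8124 W = 8.12 kW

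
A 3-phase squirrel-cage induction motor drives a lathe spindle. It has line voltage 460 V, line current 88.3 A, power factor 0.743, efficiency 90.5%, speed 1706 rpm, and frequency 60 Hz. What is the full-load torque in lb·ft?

195 lb·ft

P_in = √3·V·I·cosφ = 1.732 × 460 × 88.3 × 0.743 = 52270 W
P_out = η·P_in = 0.905 × 52270 = 47304 W
n = 1706 rpm
ω = 2π×1706/60 = 178.7 rad/s
τ = P_out/ω = 47304/178.7 = 264.7 N·m
In lb·ft: 264.7/1.356 = 195 lb·ft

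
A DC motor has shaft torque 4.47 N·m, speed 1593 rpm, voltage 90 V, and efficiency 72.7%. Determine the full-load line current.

11.4 A

ω = 2π×1593/60 = 166.8 rad/s; P_out = τω = 4.47 × 166.8 = 746 W
P_in = P_out / η = 746 / 0.727 = 1026 W
I = P_in / V = 1026 / 90 = 11.4 A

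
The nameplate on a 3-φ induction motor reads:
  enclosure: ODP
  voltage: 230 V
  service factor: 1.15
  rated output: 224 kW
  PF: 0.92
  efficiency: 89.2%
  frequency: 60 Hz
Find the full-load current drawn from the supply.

685 A

P_out = 224 kW = 224000 W
P_in = P_out / η = 224000 / 0.892 = 251121 W
I_L = P_in / (√3·V_L·cosφ) = 251121 / (1.732 × 230 × 0.92) = 685 A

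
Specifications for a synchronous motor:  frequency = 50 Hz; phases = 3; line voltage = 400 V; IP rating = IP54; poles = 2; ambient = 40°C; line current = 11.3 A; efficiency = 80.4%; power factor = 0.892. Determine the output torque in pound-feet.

13.2 lb·ft

P_in = √3·V·I·cosφ = 1.732 × 400 × 11.3 × 0.892 = 6983 W
P_out = η·P_in = 0.804 × 6983 = 5614 W
n = n_s = 120×50/2 = 3000 rpm (synchronous)
ω = 2π×3000/60 = 314.2 rad/s
τ = P_out/ω = 5614/314.2 = 17.87 N·m
In lb·ft: 17.87/1.356 = 13.2 lb·ft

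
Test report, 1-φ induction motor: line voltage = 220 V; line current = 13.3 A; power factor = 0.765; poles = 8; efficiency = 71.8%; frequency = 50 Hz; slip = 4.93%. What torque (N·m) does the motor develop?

21.5 N·m

P_in = V·I·cosφ = 220 × 13.3 × 0.765 = 2238 W
P_out = η·P_in = 0.718 × 2238 = 1607 W
n_s = 120×50/8 = 750 rpm; n = 750×(1−0.0493) = 713 rpm
ω = 2π×713/60 = 74.67 rad/s
τ = P_out/ω = 1607/74.67 = 21.5 N·m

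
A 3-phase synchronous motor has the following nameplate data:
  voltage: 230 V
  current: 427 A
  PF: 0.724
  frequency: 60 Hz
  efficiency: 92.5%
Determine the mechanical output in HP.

153 HP

P_in = √3·V·I·cosφ = 1.732 × 230 × 427 × 0.724 = 123152 W
P_out = η·P_in = 0.925 × 123152 = 113916 W
= 113916/746 = 153 HP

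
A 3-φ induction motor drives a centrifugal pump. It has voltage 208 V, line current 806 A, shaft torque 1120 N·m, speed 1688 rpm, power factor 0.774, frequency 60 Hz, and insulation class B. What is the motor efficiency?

ω = 2π × 1688/60 = 176.8 rad/s; P_out = τω = 1120 × 176.8 = 198016 W
P_in = √3·V_L·I_L·cosφ = 1.732 × 208 × 806 × 0.774 = 224744 W
η = P_out / P_in = 198016 / 224744 = 0.881 = 88.1%

88.1 %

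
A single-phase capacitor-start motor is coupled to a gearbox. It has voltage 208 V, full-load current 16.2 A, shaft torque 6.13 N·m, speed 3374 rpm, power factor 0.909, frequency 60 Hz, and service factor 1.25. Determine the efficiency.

70.7 %

ω = 2π × 3374/60 = 353.3 rad/s; P_out = τω = 6.13 × 353.3 = 2166 W
P_in = V·I·cosφ = 208 × 16.2 × 0.909 = 3063 W
η = P_out / P_in = 2166 / 3063 = 0.707 = 70.7%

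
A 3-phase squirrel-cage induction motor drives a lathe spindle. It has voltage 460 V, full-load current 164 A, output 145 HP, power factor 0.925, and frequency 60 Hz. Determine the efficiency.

P_out = 145 × 746 = 108170 W
P_in = √3·V_L·I_L·cosφ = 1.732 × 460 × 164 × 0.925 = 120862 W
η = P_out / P_in = 108170 / 120862 = 0.895 = 89.5%

89.5 %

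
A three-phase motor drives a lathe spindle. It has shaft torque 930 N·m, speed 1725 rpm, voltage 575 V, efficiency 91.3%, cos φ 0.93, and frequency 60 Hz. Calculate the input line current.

199 A

ω = 2π×1725/60 = 180.6 rad/s; P_out = τω = 930 × 180.6 = 167958 W
P_in = P_out / η = 167958 / 0.913 = 183963 W
I_L = P_in / (√3·V_L·cosφ) = 183963 / (1.732 × 575 × 0.93) = 199 A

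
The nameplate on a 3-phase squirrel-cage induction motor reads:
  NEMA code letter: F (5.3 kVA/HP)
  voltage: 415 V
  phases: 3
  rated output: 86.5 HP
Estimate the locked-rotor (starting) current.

S_LR = 5.3 × 86.5 = 458.45 kVA
I_LR = S_LR/(√3·V_L) = 458450/(1.732×415) = 638 A

638 A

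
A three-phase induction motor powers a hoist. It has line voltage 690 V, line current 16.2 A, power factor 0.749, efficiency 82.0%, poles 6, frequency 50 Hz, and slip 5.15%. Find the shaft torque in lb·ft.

P_in = √3·V·I·cosφ = 1.732 × 690 × 16.2 × 0.749 = 14501 W
P_out = η·P_in = 0.82 × 14501 = 11891 W
n_s = 120×50/6 = 1000 rpm; n = 1000×(1−0.0515) = 949 rpm
ω = 2π×949/60 = 99.38 rad/s
τ = P_out/ω = 11891/99.38 = 119.7 N·m
In lb·ft: 119.7/1.356 = 88.3 lb·ft

88.3 lb·ft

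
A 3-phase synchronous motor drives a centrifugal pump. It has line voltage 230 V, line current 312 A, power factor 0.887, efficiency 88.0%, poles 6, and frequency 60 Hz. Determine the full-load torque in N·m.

772 N·m

P_in = √3·V·I·cosφ = 1.732 × 230 × 312 × 0.887 = 110244 W
P_out = η·P_in = 0.88 × 110244 = 97015 W
n = n_s = 120×60/6 = 1200 rpm (synchronous)
ω = 2π×1200/60 = 125.7 rad/s
τ = P_out/ω = 97015/125.7 = 772 N·m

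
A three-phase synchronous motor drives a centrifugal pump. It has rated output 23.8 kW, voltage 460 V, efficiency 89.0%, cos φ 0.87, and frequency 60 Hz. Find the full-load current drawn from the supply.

P_out = 23.8 kW = 23800 W
P_in = P_out / η = 23800 / 0.890 = 26742 W
I_L = P_in / (√3·V_L·cosφ) = 26742 / (1.732 × 460 × 0.87) = 38.6 A

38.6 A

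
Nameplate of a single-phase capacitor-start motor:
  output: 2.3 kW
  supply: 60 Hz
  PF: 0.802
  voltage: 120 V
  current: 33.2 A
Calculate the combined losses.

895 W

P_in = V·I·cosφ = 120×33.2×0.802 = 3195 W
P_out = 2300 W
Losses = P_in − P_out = 3195 − 2300 = 895 W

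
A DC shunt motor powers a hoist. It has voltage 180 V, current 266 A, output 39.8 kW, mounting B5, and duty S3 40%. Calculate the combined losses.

8080 W

P_in = V·I = 180×266 = 47880 W
P_out = 39800 W
Losses = P_in − P_out = 47880 − 39800 = 8080 W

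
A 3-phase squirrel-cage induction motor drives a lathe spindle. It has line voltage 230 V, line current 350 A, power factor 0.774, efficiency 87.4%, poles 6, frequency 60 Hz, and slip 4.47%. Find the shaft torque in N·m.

P_in = √3·V·I·cosφ = 1.732 × 230 × 350 × 0.774 = 107916 W
P_out = η·P_in = 0.874 × 107916 = 94319 W
n_s = 120×60/6 = 1200 rpm; n = 1200×(1−0.0447) = 1146 rpm
ω = 2π×1146/60 = 120 rad/s
τ = P_out/ω = 94319/120 = 786 N·m

786 N·m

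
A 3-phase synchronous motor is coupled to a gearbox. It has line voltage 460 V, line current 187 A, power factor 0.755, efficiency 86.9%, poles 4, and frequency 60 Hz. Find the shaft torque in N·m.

519 N·m

P_in = √3·V·I·cosφ = 1.732 × 460 × 187 × 0.755 = 112485 W
P_out = η·P_in = 0.869 × 112485 = 97749 W
n = n_s = 120×60/4 = 1800 rpm (synchronous)
ω = 2π×1800/60 = 188.5 rad/s
τ = P_out/ω = 97749/188.5 = 519 N·m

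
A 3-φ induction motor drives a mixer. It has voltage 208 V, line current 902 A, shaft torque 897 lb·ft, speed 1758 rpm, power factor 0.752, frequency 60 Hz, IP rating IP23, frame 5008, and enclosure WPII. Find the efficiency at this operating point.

τ = 897 lb·ft × 1.356 = 1216 N·m
ω = 2π × 1758/60 = 184.1 rad/s; P_out = τω = 1216 × 184.1 = 223866 W
P_in = √3·V_L·I_L·cosφ = 1.732 × 208 × 902 × 0.752 = 244363 W
η = P_out / P_in = 223866 / 244363 = 0.916 = 91.6%

91.6 %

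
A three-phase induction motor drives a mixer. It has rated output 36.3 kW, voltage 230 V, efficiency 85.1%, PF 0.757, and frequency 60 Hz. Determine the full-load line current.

P_out = 36.3 kW = 36300 W
P_in = P_out / η = 36300 / 0.851 = 42656 W
I_L = P_in / (√3·V_L·cosφ) = 42656 / (1.732 × 230 × 0.757) = 141 A

141 A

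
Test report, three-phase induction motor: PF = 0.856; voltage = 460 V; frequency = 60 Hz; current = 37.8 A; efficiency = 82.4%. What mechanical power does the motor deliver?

P_in = √3·V·I·cosφ = 1.732 × 460 × 37.8 × 0.856 = 25779 W
P_out = η·P_in = 0.824 × 25779 = 21242 W

21.2 kW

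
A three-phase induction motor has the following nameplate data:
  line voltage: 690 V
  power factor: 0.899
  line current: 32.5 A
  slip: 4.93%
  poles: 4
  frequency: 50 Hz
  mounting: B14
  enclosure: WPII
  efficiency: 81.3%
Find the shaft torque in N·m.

190 N·m

P_in = √3·V·I·cosφ = 1.732 × 690 × 32.5 × 0.899 = 34917 W
P_out = η·P_in = 0.813 × 34917 = 28388 W
n_s = 120×50/4 = 1500 rpm; n = 1500×(1−0.0493) = 1426 rpm
ω = 2π×1426/60 = 149.3 rad/s
τ = P_out/ω = 28388/149.3 = 190 N·m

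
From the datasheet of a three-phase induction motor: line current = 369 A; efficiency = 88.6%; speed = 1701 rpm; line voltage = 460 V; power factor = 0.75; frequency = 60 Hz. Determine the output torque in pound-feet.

P_in = √3·V·I·cosφ = 1.732 × 460 × 369 × 0.75 = 220492 W
P_out = η·P_in = 0.886 × 220492 = 195356 W
n = 1701 rpm
ω = 2π×1701/60 = 178.1 rad/s
τ = P_out/ω = 195356/178.1 = 1097 N·m
In lb·ft: 1097/1.356 = 809 lb·ft

809 lb·ft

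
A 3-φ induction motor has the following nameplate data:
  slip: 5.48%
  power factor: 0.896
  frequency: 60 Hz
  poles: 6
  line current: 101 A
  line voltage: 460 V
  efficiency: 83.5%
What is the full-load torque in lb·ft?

P_in = √3·V·I·cosφ = 1.732 × 460 × 101 × 0.896 = 72100 W
P_out = η·P_in = 0.835 × 72100 = 60204 W
n_s = 120×60/6 = 1200 rpm; n = 1200×(1−0.0548) = 1134 rpm
ω = 2π×1134/60 = 118.8 rad/s
τ = P_out/ω = 60204/118.8 = 506.8 N·m
In lb·ft: 506.8/1.356 = 374 lb·ft

374 lb·ft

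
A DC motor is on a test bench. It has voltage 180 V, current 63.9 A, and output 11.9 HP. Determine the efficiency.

P_out = 11.9 × 746 = 8877 W
P_in = V·I = 180 × 63.9 = 11502 W
η = P_out / P_in = 8877 / 11502 = 0.772 = 77.2%

77.2 %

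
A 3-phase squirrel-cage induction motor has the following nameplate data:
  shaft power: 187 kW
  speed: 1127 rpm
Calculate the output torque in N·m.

1580 N·m

ω = 2π × 1127/60 = 118 rad/s
τ = P/ω = 187000/118 = 1580 N·m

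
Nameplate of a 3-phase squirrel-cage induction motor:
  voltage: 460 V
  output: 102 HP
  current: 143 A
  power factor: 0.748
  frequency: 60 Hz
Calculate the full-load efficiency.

P_out = 102 × 746 = 76092 W
P_in = √3·V_L·I_L·cosφ = 1.732 × 460 × 143 × 0.748 = 85220 W
η = P_out / P_in = 76092 / 85220 = 0.893 = 89.3%

89.3 %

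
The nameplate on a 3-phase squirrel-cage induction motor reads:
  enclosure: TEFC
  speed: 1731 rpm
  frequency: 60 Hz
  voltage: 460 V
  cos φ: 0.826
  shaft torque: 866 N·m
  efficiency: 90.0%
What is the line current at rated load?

ω = 2π×1731/60 = 181.3 rad/s; P_out = τω = 866 × 181.3 = 157006 W
P_in = P_out / η = 157006 / 0.900 = 174451 W
I_L = P_in / (√3·V_L·cosφ) = 174451 / (1.732 × 460 × 0.826) = 265 A

265 A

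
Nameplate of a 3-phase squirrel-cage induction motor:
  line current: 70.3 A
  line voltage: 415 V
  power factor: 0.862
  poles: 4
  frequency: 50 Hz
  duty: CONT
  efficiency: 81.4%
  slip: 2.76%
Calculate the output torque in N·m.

P_in = √3·V·I·cosφ = 1.732 × 415 × 70.3 × 0.862 = 43557 W
P_out = η·P_in = 0.814 × 43557 = 35455 W
n_s = 120×50/4 = 1500 rpm; n = 1500×(1−0.0276) = 1459 rpm
ω = 2π×1459/60 = 152.8 rad/s
τ = P_out/ω = 35455/152.8 = 232 N·m

232 N·m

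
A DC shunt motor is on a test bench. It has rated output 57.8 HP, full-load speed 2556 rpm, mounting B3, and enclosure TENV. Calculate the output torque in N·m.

P_out = 57.8 × 746 = 43119 W
ω = 2π × 2556/60 = 267.7 rad/s
τ = P_out/ω = 43119/267.7 = 161 N·m

161 N·m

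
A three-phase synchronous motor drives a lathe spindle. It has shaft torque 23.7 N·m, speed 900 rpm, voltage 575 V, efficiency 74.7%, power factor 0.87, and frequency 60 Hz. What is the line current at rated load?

ω = 2π×900/60 = 94.25 rad/s; P_out = τω = 23.7 × 94.25 = 2234 W
P_in = P_out / η = 2234 / 0.747 = 2991 W
I_L = P_in / (√3·V_L·cosφ) = 2991 / (1.732 × 575 × 0.87) = 3.45 A

3.45 A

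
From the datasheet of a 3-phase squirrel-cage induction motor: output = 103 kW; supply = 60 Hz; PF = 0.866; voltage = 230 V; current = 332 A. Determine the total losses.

P_in = √3·V·I·cosφ = 1.732×230×332×0.866 = 114533 W
P_out = 103000 W
Losses = P_in − P_out = 114533 − 103000 = 11533 W

11500 W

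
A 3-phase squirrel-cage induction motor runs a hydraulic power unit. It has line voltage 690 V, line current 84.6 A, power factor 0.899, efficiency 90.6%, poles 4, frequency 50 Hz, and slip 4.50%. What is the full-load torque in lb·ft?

P_in = √3·V·I·cosφ = 1.732 × 690 × 84.6 × 0.899 = 90892 W
P_out = η·P_in = 0.906 × 90892 = 82348 W
n_s = 120×50/4 = 1500 rpm; n = 1500×(1−0.045) = 1433 rpm
ω = 2π×1433/60 = 150.1 rad/s
τ = P_out/ω = 82348/150.1 = 548.6 N·m
In lb·ft: 548.6/1.356 = 405 lb·ft

405 lb·ft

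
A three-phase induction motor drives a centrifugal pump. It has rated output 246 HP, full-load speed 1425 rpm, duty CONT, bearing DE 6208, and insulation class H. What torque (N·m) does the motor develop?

1230 N·m

P_out = 246 × 746 = 183516 W
ω = 2π × 1425/60 = 149.2 rad/s
τ = P_out/ω = 183516/149.2 = 1230 N·m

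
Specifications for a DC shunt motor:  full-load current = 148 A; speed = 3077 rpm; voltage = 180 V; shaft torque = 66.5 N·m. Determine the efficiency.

ω = 2π × 3077/60 = 322.2 rad/s; P_out = τω = 66.5 × 322.2 = 21426 W
P_in = V·I = 180 × 148 = 26640 W
η = P_out / P_in = 21426 / 26640 = 0.804 = 80.4%

80.4 %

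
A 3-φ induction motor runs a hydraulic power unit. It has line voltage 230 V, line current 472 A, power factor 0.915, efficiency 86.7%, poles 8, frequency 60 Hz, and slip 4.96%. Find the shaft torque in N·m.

1670 N·m

P_in = √3·V·I·cosφ = 1.732 × 230 × 472 × 0.915 = 172044 W
P_out = η·P_in = 0.867 × 172044 = 149162 W
n_s = 120×60/8 = 900 rpm; n = 900×(1−0.0496) = 855 rpm
ω = 2π×855/60 = 89.54 rad/s
τ = P_out/ω = 149162/89.54 = 1670 N·m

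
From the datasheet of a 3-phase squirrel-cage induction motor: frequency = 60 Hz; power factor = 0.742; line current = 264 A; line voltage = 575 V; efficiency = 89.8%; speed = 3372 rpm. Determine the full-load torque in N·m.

496 N·m

P_in = √3·V·I·cosφ = 1.732 × 575 × 264 × 0.742 = 195085 W
P_out = η·P_in = 0.898 × 195085 = 175186 W
n = 3372 rpm
ω = 2π×3372/60 = 353.1 rad/s
τ = P_out/ω = 175186/353.1 = 496 N·m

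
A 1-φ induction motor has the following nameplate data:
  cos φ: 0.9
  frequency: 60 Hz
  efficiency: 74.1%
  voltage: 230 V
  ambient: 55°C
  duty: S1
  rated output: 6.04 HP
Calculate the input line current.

29.4 A

P_out = 6.04 × 746 = 4506 W
P_in = P_out / η = 4506 / 0.741 = 6081 W
I = P_in / (V·cosφ) = 6081 / (230 × 0.9) = 29.4 A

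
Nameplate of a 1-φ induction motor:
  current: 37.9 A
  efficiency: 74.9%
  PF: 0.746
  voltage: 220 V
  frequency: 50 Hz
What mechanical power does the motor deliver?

4.66 kW

P_in = V·I·cosφ = 220 × 37.9 × 0.746 = 6220 W
P_out = η·P_in = 0.749 × 6220 = 4659 W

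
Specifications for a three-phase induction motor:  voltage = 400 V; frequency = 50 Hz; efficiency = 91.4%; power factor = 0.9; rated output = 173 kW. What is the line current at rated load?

P_out = 173 kW = 173000 W
P_in = P_out / η = 173000 / 0.914 = 189278 W
I_L = P_in / (√3·V_L·cosφ) = 189278 / (1.732 × 400 × 0.9) = 304 A

304 A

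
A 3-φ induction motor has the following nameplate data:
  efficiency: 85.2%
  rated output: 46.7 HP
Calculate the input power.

P_out = 46.7 × 746 = 34838 W
P_in = P_out/η = 34838/0.852 = 40890 W = 40.9 kW

40.9 kW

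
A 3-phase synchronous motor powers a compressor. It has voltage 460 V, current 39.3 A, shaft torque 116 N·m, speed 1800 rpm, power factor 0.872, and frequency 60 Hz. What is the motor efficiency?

80.1 %

ω = 2π × 1800/60 = 188.5 rad/s; P_out = τω = 116 × 188.5 = 21866 W
P_in = √3·V_L·I_L·cosφ = 1.732 × 460 × 39.3 × 0.872 = 27303 W
η = P_out / P_in = 21866 / 27303 = 0.801 = 80.1%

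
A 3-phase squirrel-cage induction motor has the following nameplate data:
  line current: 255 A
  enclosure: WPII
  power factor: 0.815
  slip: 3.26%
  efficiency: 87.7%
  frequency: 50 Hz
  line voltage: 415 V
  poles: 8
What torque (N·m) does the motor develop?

1720 N·m

P_in = √3·V·I·cosφ = 1.732 × 415 × 255 × 0.815 = 149380 W
P_out = η·P_in = 0.877 × 149380 = 131006 W
n_s = 120×50/8 = 750 rpm; n = 750×(1−0.0326) = 726 rpm
ω = 2π×726/60 = 76.03 rad/s
τ = P_out/ω = 131006/76.03 = 1720 N·m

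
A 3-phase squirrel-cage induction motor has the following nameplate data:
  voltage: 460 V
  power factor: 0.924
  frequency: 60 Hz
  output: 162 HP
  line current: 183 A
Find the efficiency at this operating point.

P_out = 162 × 746 = 120852 W
P_in = √3·V_L·I_L·cosφ = 1.732 × 460 × 183 × 0.924 = 134719 W
η = P_out / P_in = 120852 / 134719 = 0.897 = 89.7%

89.7 %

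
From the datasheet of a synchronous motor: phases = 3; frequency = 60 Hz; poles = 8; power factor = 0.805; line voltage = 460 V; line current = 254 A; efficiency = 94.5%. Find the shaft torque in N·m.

P_in = √3·V·I·cosφ = 1.732 × 460 × 254 × 0.805 = 162905 W
P_out = η·P_in = 0.945 × 162905 = 153945 W
n = n_s = 120×60/8 = 900 rpm (synchronous)
ω = 2π×900/60 = 94.25 rad/s
τ = P_out/ω = 153945/94.25 = 1630 N·m

1630 N·m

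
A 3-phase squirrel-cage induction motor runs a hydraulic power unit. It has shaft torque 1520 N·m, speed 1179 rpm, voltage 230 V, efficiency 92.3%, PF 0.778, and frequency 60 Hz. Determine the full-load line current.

ω = 2π×1179/60 = 123.5 rad/s; P_out = τω = 1520 × 123.5 = 187720 W
P_in = P_out / η = 187720 / 0.923 = 203380 W
I_L = P_in / (√3·V_L·cosφ) = 203380 / (1.732 × 230 × 0.778) = 656 A

656 A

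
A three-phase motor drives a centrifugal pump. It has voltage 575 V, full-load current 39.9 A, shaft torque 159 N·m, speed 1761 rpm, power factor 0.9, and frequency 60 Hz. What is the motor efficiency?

ω = 2π × 1761/60 = 184.4 rad/s; P_out = τω = 159 × 184.4 = 29320 W
P_in = √3·V_L·I_L·cosφ = 1.732 × 575 × 39.9 × 0.9 = 35763 W
η = P_out / P_in = 29320 / 35763 = 0.820 = 82.0%

82.0 %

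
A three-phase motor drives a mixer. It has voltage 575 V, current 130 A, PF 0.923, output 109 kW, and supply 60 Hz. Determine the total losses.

P_in = √3·V·I·cosφ = 1.732×575×130×0.923 = 119498 W
P_out = 109000 W
Losses = P_in − P_out = 119498 − 109000 = 10498 W

10.5 kW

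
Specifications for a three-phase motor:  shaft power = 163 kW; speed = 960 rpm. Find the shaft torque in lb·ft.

1200 lb·ft

ω = 2π × 960/60 = 100.5 rad/s
τ = P/ω = 163000/100.5 = 1622 N·m
In lb·ft: 1622/1.356 = 1200 lb·ft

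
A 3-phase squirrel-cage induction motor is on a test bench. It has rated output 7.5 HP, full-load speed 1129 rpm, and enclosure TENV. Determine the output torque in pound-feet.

34.9 lb·ft

P_out = 7.5 × 746 = 5595 W
ω = 2π × 1129/60 = 118.2 rad/s
τ = P_out/ω = 5595/118.2 = 47.34 N·m
In lb·ft: 47.34/1.356 = 34.9 lb·ft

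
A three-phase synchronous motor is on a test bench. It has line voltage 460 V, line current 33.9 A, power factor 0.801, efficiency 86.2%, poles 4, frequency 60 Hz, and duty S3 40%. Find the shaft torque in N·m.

P_in = √3·V·I·cosφ = 1.732 × 460 × 33.9 × 0.801 = 21634 W
P_out = η·P_in = 0.862 × 21634 = 18649 W
n = n_s = 120×60/4 = 1800 rpm (synchronous)
ω = 2π×1800/60 = 188.5 rad/s
τ = P_out/ω = 18649/188.5 = 98.9 N·m

98.9 N·m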